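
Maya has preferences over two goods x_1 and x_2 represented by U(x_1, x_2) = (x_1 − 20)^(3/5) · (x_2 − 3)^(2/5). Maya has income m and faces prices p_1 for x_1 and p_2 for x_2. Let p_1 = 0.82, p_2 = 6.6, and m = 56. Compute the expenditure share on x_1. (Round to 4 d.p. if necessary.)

MRS = (3/2)·(x_2−3)/(x_1−20). Tangency with p_1/p_2 gives x_2−3 = (2/3)·(p_1/p_2)·(x_1−20).
Substituting into the budget: x_1* = 20 + 0.6·(m − 20·p_1 − 3·p_2)/p_1, and x_2* = 3 + 0.4·(…)/p_2.
Discretionary income = 56 − 20·0.82 − 3·6.6 = 19.8; x_1* = 20 + 0.6·19.8/0.82 = 34.4878; x_2* = 3 + 0.4·19.8/6.6 = 4.2.
Expenditure on x_1: 0.82·34.4878 = 28.28; share = 0.505.

share on x_1 = 0.505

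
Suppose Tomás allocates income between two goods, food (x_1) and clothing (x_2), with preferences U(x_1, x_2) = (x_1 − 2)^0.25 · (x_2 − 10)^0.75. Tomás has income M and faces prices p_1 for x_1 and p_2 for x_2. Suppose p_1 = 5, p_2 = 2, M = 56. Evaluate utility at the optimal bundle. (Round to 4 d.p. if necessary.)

V = 5.8917

Discretionary income = 56 − 2·5 − 10·2 = 26; x_1* = 2 + 0.25·26/5 = 3.3; x_2* = 10 + 0.75·26/2 = 19.75.
Utility at the optimum: U(3.3, 19.75) = 5.8917.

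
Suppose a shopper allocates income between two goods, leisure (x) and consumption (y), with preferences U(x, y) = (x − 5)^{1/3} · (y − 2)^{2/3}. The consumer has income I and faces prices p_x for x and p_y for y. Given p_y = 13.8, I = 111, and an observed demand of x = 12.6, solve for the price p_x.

Let x' = x−5, y' = y−2. MRS = (1/2)·y'/x' = p_x/p_y.
Substituting into the budget: x* = 5 + 1/3·(I − 5·p_x − 2·p_y)/p_x, and y* = 2 + 2/3·(…)/p_y.
Set x* = 12.6 in the demand function and solve for p_x: p_x = 3.

p_x = 3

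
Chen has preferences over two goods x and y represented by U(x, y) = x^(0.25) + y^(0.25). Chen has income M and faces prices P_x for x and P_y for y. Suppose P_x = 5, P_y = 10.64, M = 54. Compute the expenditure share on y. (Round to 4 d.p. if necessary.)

share on y = 0.4374

MRS = MU_x/MU_y = (y/x)^(0.75). Set equal to P_x/P_y.
Hence y/x = (P_x/P_y)^(1/(0.75)), i.e. raised to the 4/3 power.
With the ratio pinned down, the budget gives x* = M/(P_x + P_y·(y/x)) and y* = (y/x)·x*.
Numerically y/x = 0.365346, so x* = 54/(5 + 10.64·0.365346) = 6.0761 and y* = 0.365346·6.0761 = 2.2199.
Expenditure on y: 10.64·2.2199 = 23.6195; share = 0.4374.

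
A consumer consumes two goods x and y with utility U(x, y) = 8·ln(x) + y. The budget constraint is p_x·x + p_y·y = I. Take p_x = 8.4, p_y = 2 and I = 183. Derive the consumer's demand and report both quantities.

Set MRS = p_x/p_y: (8/x)/1 = p_x/p_y.
So x*(p_x,p_y) = 8·p_y/p_x, independent of income; and y* = (I − 8·p_y)/p_y.
At the given prices: x* = 8·2/8.4 = 1.9048, and y* = 83.5.

x* = 1.9048, y* = 83.5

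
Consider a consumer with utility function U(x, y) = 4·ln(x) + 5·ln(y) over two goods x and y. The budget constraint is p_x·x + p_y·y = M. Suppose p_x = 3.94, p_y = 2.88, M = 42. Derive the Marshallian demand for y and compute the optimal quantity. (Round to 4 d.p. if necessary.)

y* = 8.1019

The MRS is (4/5)·y/x. Set MRS = p_x/p_y.
So 4·p_y·y = 5·p_x·x; combined with the budget, a share 4/9 of income goes to x.
Demand: x*(p_x,p_y,M) = 4/9·M/p_x and y* = 5/9·M/p_y.
At p_x=3.94, p_y=2.88, M=42: y* = 5/9·42/2.88 = 8.1019.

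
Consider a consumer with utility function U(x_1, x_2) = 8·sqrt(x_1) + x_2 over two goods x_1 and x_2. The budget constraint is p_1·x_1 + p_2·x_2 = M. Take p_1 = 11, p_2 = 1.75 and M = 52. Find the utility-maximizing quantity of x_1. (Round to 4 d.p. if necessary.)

x_1* = 0.405

MU_x_1 = 4/√x_1, MU_x_2 = 1. Tangency: 4/√x_1 = p_1/p_2.
Solve: √x_1 = 4·p_2/p_1, so x_1*(p_1,p_2) = (4·p_2/p_1)², and x_2* = (M − p_1·x_1*)/p_2.
Plugging in: x_1* = (4·1.75/11)² = 0.405.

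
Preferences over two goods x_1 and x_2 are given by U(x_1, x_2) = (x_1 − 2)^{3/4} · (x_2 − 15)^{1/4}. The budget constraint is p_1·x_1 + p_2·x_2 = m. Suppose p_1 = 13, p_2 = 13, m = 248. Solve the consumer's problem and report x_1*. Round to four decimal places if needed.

x_1* = 3.5577

MRS = 3·(x_2−15)/(x_1−2). Tangency with p_1/p_2 gives x_2−15 = (1/3)·(p_1/p_2)·(x_1−2).
After buying the subsistence bundle (2, 15), a share 0.75 of the remaining income goes to x_1: x_1* = 2 + 0.75·(m − 2p_1 − 15p_2)/p_1.
Discretionary income = 248 − 2·13 − 15·13 = 27; x_1* = 2 + 0.75·27/13 = 3.5577.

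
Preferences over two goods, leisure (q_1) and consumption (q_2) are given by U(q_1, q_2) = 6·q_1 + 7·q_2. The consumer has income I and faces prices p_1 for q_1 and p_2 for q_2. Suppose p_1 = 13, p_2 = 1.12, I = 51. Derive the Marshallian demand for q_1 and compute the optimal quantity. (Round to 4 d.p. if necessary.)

q_1* = 0

Perfect substitutes: compare marginal utility per dollar. 6/p_1 vs 7/p_2 → 0.4615 vs 6.25.
q_2 gives more utility per dollar, so spend all income on q_2: q_2* = I/p_2, q_1* = 0.
Numerically: q_1* = 0, q_2* = 45.5357.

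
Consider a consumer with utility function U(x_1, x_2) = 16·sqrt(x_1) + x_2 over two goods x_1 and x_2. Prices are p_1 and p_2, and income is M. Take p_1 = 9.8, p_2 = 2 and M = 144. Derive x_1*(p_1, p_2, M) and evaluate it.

Utility is quasi-linear in x_2; the FOC for x_1 is 8/√x_1 = p_1/p_2.
Thus x_1* = (8·p_2/p_1)² — independent of M — with the rest of income spent on x_2.
Plugging in: x_1* = (8·2/9.8)² = 2.6656.

x_1* = 2.6656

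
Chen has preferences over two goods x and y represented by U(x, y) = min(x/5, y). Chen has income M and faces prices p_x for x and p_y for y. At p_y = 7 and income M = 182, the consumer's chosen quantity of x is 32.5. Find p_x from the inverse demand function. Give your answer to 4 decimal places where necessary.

With perfect complements, no substitution: consume in ratio x:y = 5:1.
Budget: p_x·x + p_y·(1/5)·x = M, so (5·p_x + p_y)·x = 5·M.
Demand: x*(p_x,p_y,M) = 5·M/(5·p_x + p_y), y* = M/(5·p_x + p_y).
Set x* = 32.5 in the demand function and solve for p_x: p_x = 4.2.

p_x = 4.2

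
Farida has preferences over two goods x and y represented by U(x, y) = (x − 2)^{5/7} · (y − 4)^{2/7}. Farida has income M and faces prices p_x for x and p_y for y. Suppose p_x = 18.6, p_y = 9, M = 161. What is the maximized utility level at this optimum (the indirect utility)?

V = 3.1933

MRS = (5/2)·(y−4)/(x−2). Tangency with p_x/p_y gives y−4 = (2/5)·(p_x/p_y)·(x−2).
After buying the subsistence bundle (2, 4), a share 5/7 of the remaining income goes to x: x* = 2 + 5/7·(M − 2p_x − 4p_y)/p_x.
Discretionary income = 161 − 2·18.6 − 4·9 = 87.8; x* = 2 + 5/7·87.8/18.6 = 5.3717; y* = 4 + 2/7·87.8/9 = 6.7873.
Utility at the optimum: U(5.3717, 6.7873) = 3.1933.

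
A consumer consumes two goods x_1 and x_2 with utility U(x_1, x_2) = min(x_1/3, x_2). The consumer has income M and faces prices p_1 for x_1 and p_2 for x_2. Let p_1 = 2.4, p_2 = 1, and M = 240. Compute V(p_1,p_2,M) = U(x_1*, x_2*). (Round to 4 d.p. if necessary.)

Leontief preferences: the optimum is at the kink where x_1/3 = x_2/1, i.e. x_2 = (1/3)·x_1.
Budget: p_1·x_1 + p_2·(1/3)·x_1 = M, so (3·p_1 + p_2)·x_1 = 3·M.
Demand: x_1*(p_1,p_2,M) = 3·M/(3·p_1 + p_2), x_2* = M/(3·p_1 + p_2).
Here 3·2.4 + 1 = 8.2, giving x_1* = 87.8049 and x_2* = 29.2683.
Utility at the optimum: U(87.8049, 29.2683) = 29.2683.

V = 29.2683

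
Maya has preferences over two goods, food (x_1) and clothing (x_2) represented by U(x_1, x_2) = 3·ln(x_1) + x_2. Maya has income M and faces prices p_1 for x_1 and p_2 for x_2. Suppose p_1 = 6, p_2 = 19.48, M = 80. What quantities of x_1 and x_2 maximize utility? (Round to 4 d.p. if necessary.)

MU_x_1 = 3/x_1, MU_x_2 = 1. Tangency: 3/x_1 = p_1/p_2.
So x_1*(p_1,p_2) = 3·p_2/p_1, independent of income; and x_2* = (M − 3·p_2)/p_2.
At the given prices: x_1* = 3·19.48/6 = 9.74, and x_2* = 1.1068.

x_1* = 9.74, x_2* = 1.1068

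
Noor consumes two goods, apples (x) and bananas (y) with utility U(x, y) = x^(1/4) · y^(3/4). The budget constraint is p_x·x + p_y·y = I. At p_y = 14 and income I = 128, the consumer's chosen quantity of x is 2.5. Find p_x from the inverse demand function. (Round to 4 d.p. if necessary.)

p_x = 12.8

The MRS is (1/3)·y/x. Set MRS = p_x/p_y.
Rearranging, p_y·y = 3·p_x·x. Substituting into the budget gives p_x·x·(1 + 3) = I.
Demand: x*(p_x,p_y,I) = 0.25·I/p_x and y* = 0.75·I/p_y.
Set x* = 2.5 in the demand function and solve for p_x: p_x = 12.8.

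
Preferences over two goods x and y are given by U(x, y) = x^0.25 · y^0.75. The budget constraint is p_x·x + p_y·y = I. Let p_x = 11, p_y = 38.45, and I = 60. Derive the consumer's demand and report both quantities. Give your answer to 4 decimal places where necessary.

x* = 1.3636, y* = 1.1704

MU_x/MU_y = (0.25·y)/(0.75·x); tangency sets this equal to p_x/p_y.
Rearranging, p_y·y = 3·p_x·x. Substituting into the budget gives p_x·x·(1 + 3) = I.
Demand: x*(p_x,p_y,I) = 0.25·I/p_x and y* = 0.75·I/p_y.
At p_x=11, p_y=38.45, I=60: x* = 0.25·60/11 = 1.3636, y* = 1.1704.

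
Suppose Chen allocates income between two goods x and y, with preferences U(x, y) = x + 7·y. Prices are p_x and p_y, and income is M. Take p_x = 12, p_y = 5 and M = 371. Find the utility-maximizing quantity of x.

x* = 0

Perfect substitutes: compare marginal utility per dollar. 1/p_x vs 7/p_y → 0.0833 vs 1.4.
y gives more utility per dollar, so spend all income on y: y* = M/p_y, x* = 0.
Numerically: x* = 0, y* = 74.2.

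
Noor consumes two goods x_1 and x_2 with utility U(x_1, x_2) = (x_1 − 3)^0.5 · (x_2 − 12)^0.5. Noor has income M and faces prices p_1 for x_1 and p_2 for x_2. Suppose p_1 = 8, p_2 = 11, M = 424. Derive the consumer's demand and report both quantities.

This is Cobb-Douglas in (x_1−3, x_2−12): tangency gives 0.5·p_2·(x_2−12) = 0.5·p_1·(x_1−3).
Substituting into the budget: x_1* = 3 + 0.5·(M − 3·p_1 − 12·p_2)/p_1, and x_2* = 12 + 0.5·(…)/p_2.
Discretionary income = 424 − 3·8 − 12·11 = 268; x_1* = 3 + 0.5·268/8 = 19.75; x_2* = 12 + 0.5·268/11 = 24.1818.

x_1* = 19.75, x_2* = 24.1818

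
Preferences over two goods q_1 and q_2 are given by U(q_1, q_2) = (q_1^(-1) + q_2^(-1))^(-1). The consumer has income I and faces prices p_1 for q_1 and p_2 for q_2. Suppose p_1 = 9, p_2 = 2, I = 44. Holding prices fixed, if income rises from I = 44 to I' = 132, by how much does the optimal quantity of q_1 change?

Numerically q_2/q_1 = 2.12132, so q_1* = 44/(9 + 2·2.12132) = 3.3226.
At I' = 132: q_1* = 9.9678. Change: 9.9678 − 3.3226 = 6.6452.

Δq_1* = 6.6452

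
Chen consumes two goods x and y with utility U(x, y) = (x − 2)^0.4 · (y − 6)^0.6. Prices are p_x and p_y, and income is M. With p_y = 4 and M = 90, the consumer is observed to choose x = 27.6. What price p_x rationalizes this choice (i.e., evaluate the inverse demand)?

p_x = 1

This is Cobb-Douglas in (x−2, y−6): tangency gives 0.4·p_y·(y−6) = 0.6·p_x·(x−2).
Substituting into the budget: x* = 2 + 0.4·(M − 2·p_x − 6·p_y)/p_x, and y* = 6 + 0.6·(…)/p_y.
Set x* = 27.6 in the demand function and solve for p_x: p_x = 1.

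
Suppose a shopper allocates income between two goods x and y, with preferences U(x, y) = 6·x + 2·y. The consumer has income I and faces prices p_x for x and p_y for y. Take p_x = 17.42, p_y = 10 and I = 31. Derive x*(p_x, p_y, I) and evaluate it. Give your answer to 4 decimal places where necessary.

x* = 1.7796

x gives more utility per dollar, so spend all income on x: x* = I/p_x, y* = 0.
Numerically: x* = 1.7796, y* = 0.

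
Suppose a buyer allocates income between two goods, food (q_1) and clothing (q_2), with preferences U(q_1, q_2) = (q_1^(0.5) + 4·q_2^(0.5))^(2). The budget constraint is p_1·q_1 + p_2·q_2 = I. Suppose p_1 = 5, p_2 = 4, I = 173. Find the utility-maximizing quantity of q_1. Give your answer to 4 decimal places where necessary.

q_1* = 1.6476

MRS = MU_q_1/MU_q_2 = (1/4)·(q_2/q_1)^(0.5). Set equal to p_1/p_2.
Hence q_2/q_1 = (4·p_1/p_2)^(1/(0.5)), i.e. raised to the 2 power.
Substitute q_2 = (q_2/q_1)·q_1 into the budget: q_1* = I/(p_1 + p_2·(q_2/q_1)).
Numerically q_2/q_1 = 25, so q_1* = 173/(5 + 4·25) = 1.6476.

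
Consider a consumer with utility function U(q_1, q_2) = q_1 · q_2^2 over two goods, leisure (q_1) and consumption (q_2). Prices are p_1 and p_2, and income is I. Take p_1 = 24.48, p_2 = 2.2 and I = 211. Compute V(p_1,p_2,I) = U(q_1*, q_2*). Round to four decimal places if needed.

Tangency: MRS = (1/2)·q_2/q_1 = p_1/p_2.
So p_2·q_2 = 2·p_1·q_1; combined with the budget, a share 1/3 of income goes to q_1.
Demand: q_1*(p_1,p_2,I) = 1/3·I/p_1 and q_2* = 2/3·I/p_2.
At p_1=24.48, p_2=2.2, I=211: q_1* = 1/3·211/24.48 = 2.8731, q_2* = 63.9394.
Utility at the optimum: U(2.8731, 63.9394) = 11745.914.

V = 11745.914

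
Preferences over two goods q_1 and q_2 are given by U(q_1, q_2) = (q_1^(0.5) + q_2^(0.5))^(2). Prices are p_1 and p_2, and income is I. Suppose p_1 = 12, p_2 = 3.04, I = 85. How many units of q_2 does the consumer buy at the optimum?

q_2* = 22.3089

MRS = MU_q_1/MU_q_2 = (q_2/q_1)^(0.5). Set equal to p_1/p_2.
Solve for the ratio: q_2/q_1 = [p_1/p_2]^(2).
With the ratio pinned down, the budget gives q_1* = I/(p_1 + p_2·(q_2/q_1)) and q_2* = (q_2/q_1)·q_1*.
Numerically q_2/q_1 = 15.581717, so q_1* = 85/(12 + 3.04·15.581717) = 1.4317 and q_2* = 15.581717·1.4317 = 22.3089.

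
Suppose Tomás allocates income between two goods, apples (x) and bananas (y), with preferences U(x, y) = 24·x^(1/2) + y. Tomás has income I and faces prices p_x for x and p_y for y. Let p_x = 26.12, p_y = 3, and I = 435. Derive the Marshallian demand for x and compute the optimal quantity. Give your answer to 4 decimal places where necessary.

MU_x = 12/√x, MU_y = 1. Tangency: 12/√x = p_x/p_y.
Thus x* = (12·p_y/p_x)² — independent of I — with the rest of income spent on y.
Plugging in: x* = (12·3/26.12)² = 1.8996.

x* = 1.8996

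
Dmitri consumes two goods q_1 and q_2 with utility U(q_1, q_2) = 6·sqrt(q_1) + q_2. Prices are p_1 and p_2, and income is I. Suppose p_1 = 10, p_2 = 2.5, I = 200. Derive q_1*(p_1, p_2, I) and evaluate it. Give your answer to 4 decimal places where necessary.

q_1* = 0.5625

Plugging in: q_1* = (3·2.5/10)² = 0.5625.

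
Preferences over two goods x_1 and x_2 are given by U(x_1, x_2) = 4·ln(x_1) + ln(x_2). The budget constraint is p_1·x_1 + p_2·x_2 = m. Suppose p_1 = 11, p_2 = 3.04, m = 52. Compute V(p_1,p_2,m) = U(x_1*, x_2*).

Tangency: MRS = 4·x_2/x_1 = p_1/p_2.
So 4·p_2·x_2 = p_1·x_1; combined with the budget, a share 0.8 of income goes to x_1.
Demand: x_1*(p_1,p_2,m) = 0.8·m/p_1 and x_2* = 0.2·m/p_2.
At p_1=11, p_2=3.04, m=52: x_1* = 0.8·52/11 = 3.7818, x_2* = 3.4211.
Utility at the optimum: U(3.7818, 3.4211) = 6.5508.

V = 6.5508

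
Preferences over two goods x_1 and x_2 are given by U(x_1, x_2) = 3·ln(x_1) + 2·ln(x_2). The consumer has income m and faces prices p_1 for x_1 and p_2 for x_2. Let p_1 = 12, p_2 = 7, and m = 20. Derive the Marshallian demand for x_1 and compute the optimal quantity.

x_1* = 1

Demand: x_1*(p_1,p_2,m) = 0.6·m/p_1 and x_2* = 0.4·m/p_2.
At p_1=12, p_2=7, m=20: x_1* = 0.6·20/12 = 1.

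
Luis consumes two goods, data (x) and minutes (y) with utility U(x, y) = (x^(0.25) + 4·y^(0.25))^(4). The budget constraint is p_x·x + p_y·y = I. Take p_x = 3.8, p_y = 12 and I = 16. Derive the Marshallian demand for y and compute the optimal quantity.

MRS = MU_x/MU_y = (1/4)·(y/x)^(0.75). Set equal to p_x/p_y.
Hence y/x = (4·p_x/p_y)^(1/(0.75)), i.e. raised to the 4/3 power.
With the ratio pinned down, the budget gives x* = I/(p_x + p_y·(y/x)) and y* = (y/x)·x*.
Numerically y/x = 1.370513, so x* = 16/(3.8 + 12·1.370513) = 0.7903 and y* = 1.370513·0.7903 = 1.0831.

y* = 1.0831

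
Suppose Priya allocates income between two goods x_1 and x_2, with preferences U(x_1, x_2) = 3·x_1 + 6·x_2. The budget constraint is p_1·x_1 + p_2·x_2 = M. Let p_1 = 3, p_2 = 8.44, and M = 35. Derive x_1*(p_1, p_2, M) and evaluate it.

x_1* = 11.6667

Linear utility — the consumer picks whichever good has higher MU/price: 3/3 = 1 vs 6/8.44 = 0.7109.
x_1 gives more utility per dollar, so spend all income on x_1: x_1* = M/p_1, x_2* = 0.
Numerically: x_1* = 11.6667, x_2* = 0.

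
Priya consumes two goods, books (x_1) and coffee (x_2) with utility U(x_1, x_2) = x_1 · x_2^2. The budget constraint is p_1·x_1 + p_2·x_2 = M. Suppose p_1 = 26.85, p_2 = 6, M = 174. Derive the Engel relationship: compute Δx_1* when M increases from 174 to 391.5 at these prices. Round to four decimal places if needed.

Δx_1* = 2.7002

Demand: x_1*(p_1,p_2,M) = 1/3·M/p_1 and x_2* = 2/3·M/p_2.
At p_1=26.85, p_2=6, M=174: x_1* = 1/3·174/26.85 = 2.1601.
At M' = 391.5: x_1* = 4.8603. Change: 4.8603 − 2.1601 = 2.7002.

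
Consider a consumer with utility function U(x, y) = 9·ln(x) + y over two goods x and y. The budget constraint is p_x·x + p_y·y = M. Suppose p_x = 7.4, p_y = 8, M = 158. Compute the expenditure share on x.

Set MRS = p_x/p_y: (9/x)/1 = p_x/p_y.
So x*(p_x,p_y) = 9·p_y/p_x, independent of income; and y* = (M − 9·p_y)/p_y.
At the given prices: x* = 9·8/7.4 = 9.7297, and y* = 10.75.
Expenditure on x: 7.4·9.7297 = 72; share = 0.4557.

share on x = 0.4557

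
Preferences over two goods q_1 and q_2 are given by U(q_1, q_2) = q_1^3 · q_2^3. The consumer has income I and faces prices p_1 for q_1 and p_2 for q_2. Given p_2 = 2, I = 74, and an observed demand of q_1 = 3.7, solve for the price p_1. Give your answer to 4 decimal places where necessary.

The MRS is q_2/q_1. Set MRS = p_1/p_2.
Rearranging, p_2·q_2 = p_1·q_1. Substituting into the budget gives p_1·q_1·(1 + 1) = I.
Demand: q_1*(p_1,p_2,I) = 0.5·I/p_1 and q_2* = 0.5·I/p_2.
Set q_1* = 3.7 in the demand function and solve for p_1: p_1 = 10.

p_1 = 10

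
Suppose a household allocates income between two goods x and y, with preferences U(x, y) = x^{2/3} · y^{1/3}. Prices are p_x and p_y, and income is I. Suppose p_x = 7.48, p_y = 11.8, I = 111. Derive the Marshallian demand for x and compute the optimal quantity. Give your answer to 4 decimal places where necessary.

x* = 9.893

Tangency: MRS = 2·y/x = p_x/p_y.
So 2/3·p_y·y = 1/3·p_x·x; combined with the budget, a share 2/3 of income goes to x.
Demand: x*(p_x,p_y,I) = 2/3·I/p_x and y* = 1/3·I/p_y.
At p_x=7.48, p_y=11.8, I=111: x* = 2/3·111/7.48 = 9.893.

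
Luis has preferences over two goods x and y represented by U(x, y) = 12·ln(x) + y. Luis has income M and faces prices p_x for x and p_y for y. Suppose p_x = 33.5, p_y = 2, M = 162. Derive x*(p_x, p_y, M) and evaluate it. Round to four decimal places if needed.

x* = 0.7164

MU_x = 12/x, MU_y = 1. Tangency: 12/x = p_x/p_y.
So x*(p_x,p_y) = 12·p_y/p_x, independent of income; and y* = (M − 12·p_y)/p_y.
At the given prices: x* = 12·2/33.5 = 0.7164.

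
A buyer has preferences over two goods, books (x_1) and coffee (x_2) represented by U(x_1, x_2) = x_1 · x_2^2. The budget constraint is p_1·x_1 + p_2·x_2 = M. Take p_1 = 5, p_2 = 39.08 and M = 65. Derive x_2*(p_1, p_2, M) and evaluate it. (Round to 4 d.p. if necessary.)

The MRS is (1/2)·x_2/x_1. Set MRS = p_1/p_2.
Rearranging, p_2·x_2 = 2·p_1·x_1. Substituting into the budget gives p_1·x_1·(1 + 2) = M.
Demand: x_1*(p_1,p_2,M) = 1/3·M/p_1 and x_2* = 2/3·M/p_2.
At p_1=5, p_2=39.08, M=65: x_2* = 2/3·65/39.08 = 1.1088.

x_2* = 1.1088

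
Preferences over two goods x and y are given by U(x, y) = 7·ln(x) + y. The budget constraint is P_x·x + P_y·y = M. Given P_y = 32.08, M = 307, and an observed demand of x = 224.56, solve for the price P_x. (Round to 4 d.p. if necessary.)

Set MRS = P_x/P_y: (7/x)/1 = P_x/P_y.
So x*(P_x,P_y) = 7·P_y/P_x, independent of income; and y* = (M − 7·P_y)/P_y.
Set x* = 224.56 in the demand function and solve for P_x: P_x = 1.

P_x = 1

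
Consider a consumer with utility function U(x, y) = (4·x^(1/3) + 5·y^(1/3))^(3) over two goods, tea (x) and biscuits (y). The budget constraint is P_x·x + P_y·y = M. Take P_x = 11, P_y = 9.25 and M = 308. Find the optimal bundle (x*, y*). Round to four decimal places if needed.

x* = 11.0934, y* = 20.1051

MU_x ∝ 4·x^(-2/3), MU_y ∝ 5·y^(-2/3), so MRS = (4/5)·(y/x)^(2/3) = P_x/P_y.
Solve for the ratio: y/x = [(5/4)·P_x/P_y]^(1.5).
Substitute y = (y/x)·x into the budget: x* = M/(P_x + P_y·(y/x)).
Numerically y/x = 1.812347, so x* = 308/(11 + 9.25·1.812347) = 11.0934 and y* = 1.812347·11.0934 = 20.1051.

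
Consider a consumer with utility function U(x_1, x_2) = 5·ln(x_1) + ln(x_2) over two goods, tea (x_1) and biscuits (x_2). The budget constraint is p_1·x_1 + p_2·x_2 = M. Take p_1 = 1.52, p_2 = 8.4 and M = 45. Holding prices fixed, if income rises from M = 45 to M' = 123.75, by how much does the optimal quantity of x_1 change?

Δx_1* = 43.1743

At p_1=1.52, p_2=8.4, M=45: x_1* = 5/6·45/1.52 = 24.6711.
At M' = 123.75: x_1* = 67.8454. Change: 67.8454 − 24.6711 = 43.1743.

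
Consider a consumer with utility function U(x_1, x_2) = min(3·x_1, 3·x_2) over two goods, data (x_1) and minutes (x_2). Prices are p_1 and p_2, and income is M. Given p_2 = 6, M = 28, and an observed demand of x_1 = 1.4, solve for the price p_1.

p_1 = 14

Leontief preferences: the optimum is at the kink where x_1/3 = x_2/3, i.e. x_2 = x_1.
Budget: p_1·x_1 + p_2·x_1 = M, so (3·p_1 + 3·p_2)·x_1 = 3·M.
Demand: x_1*(p_1,p_2,M) = 3·M/(3·p_1 + 3·p_2), x_2* = 3·M/(3·p_1 + 3·p_2).
Set x_1* = 1.4 in the demand function and solve for p_1: p_1 = 14.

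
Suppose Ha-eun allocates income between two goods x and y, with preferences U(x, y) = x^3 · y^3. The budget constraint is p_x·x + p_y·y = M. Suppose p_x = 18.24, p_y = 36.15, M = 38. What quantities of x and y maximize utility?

The MRS is y/x. Set MRS = p_x/p_y.
So 3·p_y·y = 3·p_x·x; combined with the budget, a share 0.5 of income goes to x.
Demand: x*(p_x,p_y,M) = 0.5·M/p_x and y* = 0.5·M/p_y.
At p_x=18.24, p_y=36.15, M=38: x* = 0.5·38/18.24 = 1.0417, y* = 0.5256.

x* = 1.0417, y* = 0.5256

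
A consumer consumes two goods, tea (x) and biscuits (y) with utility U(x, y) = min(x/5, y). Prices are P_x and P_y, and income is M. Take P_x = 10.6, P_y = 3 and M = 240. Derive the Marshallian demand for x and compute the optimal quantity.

Demand: x*(P_x,P_y,M) = 5·M/(5·P_x + P_y), y* = M/(5·P_x + P_y).
Here 5·10.6 + 3 = 56, giving x* = 21.4286.

x* = 21.4286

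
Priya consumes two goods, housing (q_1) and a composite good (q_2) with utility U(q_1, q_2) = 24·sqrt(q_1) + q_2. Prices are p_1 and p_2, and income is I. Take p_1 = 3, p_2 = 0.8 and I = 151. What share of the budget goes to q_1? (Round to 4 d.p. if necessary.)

MU_q_1 = 12/√q_1, MU_q_2 = 1. Tangency: 12/√q_1 = p_1/p_2.
Solve: √q_1 = 12·p_2/p_1, so q_1*(p_1,p_2) = (12·p_2/p_1)², and q_2* = (I − p_1·q_1*)/p_2.
Plugging in: q_1* = (12·0.8/3)² = 10.24, q_2* = 150.35.
Expenditure on q_1: 3·10.24 = 30.72; share = 0.2034.

share on q_1 = 0.2034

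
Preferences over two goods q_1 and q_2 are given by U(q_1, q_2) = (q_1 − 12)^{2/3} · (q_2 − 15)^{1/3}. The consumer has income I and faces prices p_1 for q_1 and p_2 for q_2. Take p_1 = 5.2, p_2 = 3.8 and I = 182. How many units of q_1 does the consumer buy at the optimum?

q_1* = 20.0256

This is Cobb-Douglas in (q_1−12, q_2−15): tangency gives 2/3·p_2·(q_2−15) = 1/3·p_1·(q_1−12).
Substituting into the budget: q_1* = 12 + 2/3·(I − 12·p_1 − 15·p_2)/p_1, and q_2* = 15 + 1/3·(…)/p_2.
Discretionary income = 182 − 12·5.2 − 15·3.8 = 62.6; q_1* = 12 + 2/3·62.6/5.2 = 20.0256.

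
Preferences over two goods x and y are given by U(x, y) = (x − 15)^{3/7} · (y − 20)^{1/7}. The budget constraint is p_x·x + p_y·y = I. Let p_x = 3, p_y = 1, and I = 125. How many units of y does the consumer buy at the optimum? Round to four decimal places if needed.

Let x' = x−15, y' = y−20. MRS = 3·y'/x' = p_x/p_y.
Substituting into the budget: x* = 15 + 0.75·(I − 15·p_x − 20·p_y)/p_x, and y* = 20 + 0.25·(…)/p_y.
Discretionary income = 125 − 15·3 − 20·1 = 60; y* = 20 + 0.25·60/1 = 35.

y* = 35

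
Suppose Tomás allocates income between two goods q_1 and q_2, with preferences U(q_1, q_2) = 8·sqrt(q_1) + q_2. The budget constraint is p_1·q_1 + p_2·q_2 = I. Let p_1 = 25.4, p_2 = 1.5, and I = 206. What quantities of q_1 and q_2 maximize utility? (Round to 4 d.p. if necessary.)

MU_q_1 = 4/√q_1, MU_q_2 = 1. Tangency: 4/√q_1 = p_1/p_2.
Solve: √q_1 = 4·p_2/p_1, so q_1*(p_1,p_2) = (4·p_2/p_1)², and q_2* = (I − p_1·q_1*)/p_2.
Plugging in: q_1* = (4·1.5/25.4)² = 0.0558, q_2* = 136.3885.

q_1* = 0.0558, q_2* = 136.3885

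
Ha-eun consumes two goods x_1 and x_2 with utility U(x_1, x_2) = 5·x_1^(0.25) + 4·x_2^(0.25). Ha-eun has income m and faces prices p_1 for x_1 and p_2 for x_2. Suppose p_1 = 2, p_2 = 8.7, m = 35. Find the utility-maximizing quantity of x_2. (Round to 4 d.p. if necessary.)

MRS = MU_x_1/MU_x_2 = (5/4)·(x_2/x_1)^(0.75). Set equal to p_1/p_2.
Hence x_2/x_1 = ((4/5)·p_1/p_2)^(1/(0.75)), i.e. raised to the 4/3 power.
Substitute x_2 = (x_2/x_1)·x_1 into the budget: x_1* = m/(p_1 + p_2·(x_2/x_1)).
Numerically x_2/x_1 = 0.104585, so x_1* = 35/(2 + 8.7·0.104585) = 12.028 and x_2* = 0.104585·12.028 = 1.2579.

x_2* = 1.2579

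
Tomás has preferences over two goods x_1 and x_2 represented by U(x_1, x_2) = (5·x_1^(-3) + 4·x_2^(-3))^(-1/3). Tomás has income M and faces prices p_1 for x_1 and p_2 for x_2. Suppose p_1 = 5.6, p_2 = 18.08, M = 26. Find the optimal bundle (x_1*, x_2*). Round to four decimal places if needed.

x_1* = 1.4164, x_2* = 0.9993

MRS = MU_x_1/MU_x_2 = (5/4)·(x_2/x_1)^(4). Set equal to p_1/p_2.
Hence x_2/x_1 = ((4/5)·p_1/p_2)^(1/(4)), i.e. raised to the 0.25 power.
With the ratio pinned down, the budget gives x_1* = M/(p_1 + p_2·(x_2/x_1)) and x_2* = (x_2/x_1)·x_1*.
Numerically x_2/x_1 = 0.705537, so x_1* = 26/(5.6 + 18.08·0.705537) = 1.4164 and x_2* = 0.705537·1.4164 = 0.9993.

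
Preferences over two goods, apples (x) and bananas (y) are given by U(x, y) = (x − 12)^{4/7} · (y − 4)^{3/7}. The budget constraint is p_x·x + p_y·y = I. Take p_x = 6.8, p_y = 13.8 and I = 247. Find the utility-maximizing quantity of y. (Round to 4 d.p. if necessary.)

MRS = (4/3)·(y−4)/(x−12). Tangency with p_x/p_y gives y−4 = (3/4)·(p_x/p_y)·(x−12).
Substituting into the budget: x* = 12 + 4/7·(I − 12·p_x − 4·p_y)/p_x, and y* = 4 + 3/7·(…)/p_y.
Discretionary income = 247 − 12·6.8 − 4·13.8 = 110.2; y* = 4 + 3/7·110.2/13.8 = 7.4224.

y* = 7.4224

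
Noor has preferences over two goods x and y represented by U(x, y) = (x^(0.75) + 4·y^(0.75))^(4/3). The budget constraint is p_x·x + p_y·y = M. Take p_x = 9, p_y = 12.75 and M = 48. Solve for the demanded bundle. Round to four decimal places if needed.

x* = 0.0586, y* = 3.7234

MU_x ∝ x^(-0.25), MU_y ∝ 4·y^(-0.25), so MRS = (1/4)·(y/x)^(0.25) = p_x/p_y.
Solve for the ratio: y/x = [4·p_x/p_y]^(4).
Substitute y = (y/x)·x into the budget: x* = M/(p_x + p_y·(y/x)).
Numerically y/x = 63.55786, so x* = 48/(9 + 12.75·63.55786) = 0.0586 and y* = 63.55786·0.0586 = 3.7234.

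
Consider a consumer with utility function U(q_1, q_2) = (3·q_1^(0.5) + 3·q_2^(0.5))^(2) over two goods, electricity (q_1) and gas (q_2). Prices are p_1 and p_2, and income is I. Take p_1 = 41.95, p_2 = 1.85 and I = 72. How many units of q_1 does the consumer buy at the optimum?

Numerically q_2/q_1 = 514.186267, so q_1* = 72/(41.95 + 1.85·514.186267) = 0.0725.

q_1* = 0.0725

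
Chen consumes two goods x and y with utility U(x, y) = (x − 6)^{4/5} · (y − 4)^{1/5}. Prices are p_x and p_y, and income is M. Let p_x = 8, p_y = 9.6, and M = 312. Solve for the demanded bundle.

x* = 28.56, y* = 8.7

This is Cobb-Douglas in (x−6, y−4): tangency gives 0.8·p_y·(y−4) = 0.2·p_x·(x−6).
Substituting into the budget: x* = 6 + 0.8·(M − 6·p_x − 4·p_y)/p_x, and y* = 4 + 0.2·(…)/p_y.
Discretionary income = 312 − 6·8 − 4·9.6 = 225.6; x* = 6 + 0.8·225.6/8 = 28.56; y* = 4 + 0.2·225.6/9.6 = 8.7.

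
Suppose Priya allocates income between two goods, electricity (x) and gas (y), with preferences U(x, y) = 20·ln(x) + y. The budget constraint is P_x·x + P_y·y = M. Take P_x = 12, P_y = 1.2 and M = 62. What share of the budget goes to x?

MU_x = 20/x, MU_y = 1. Tangency: 20/x = P_x/P_y.
So x*(P_x,P_y) = 20·P_y/P_x, independent of income; and y* = (M − 20·P_y)/P_y.
At the given prices: x* = 20·1.2/12 = 2, and y* = 31.6667.
Expenditure on x: 12·2 = 24; share = 0.3871.

share on x = 0.3871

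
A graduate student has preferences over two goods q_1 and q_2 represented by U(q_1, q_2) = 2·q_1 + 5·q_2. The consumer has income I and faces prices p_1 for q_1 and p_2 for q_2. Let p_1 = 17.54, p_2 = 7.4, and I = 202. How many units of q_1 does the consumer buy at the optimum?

q_1* = 0

q_2 gives more utility per dollar, so spend all income on q_2: q_2* = I/p_2, q_1* = 0.
Numerically: q_1* = 0, q_2* = 27.2973.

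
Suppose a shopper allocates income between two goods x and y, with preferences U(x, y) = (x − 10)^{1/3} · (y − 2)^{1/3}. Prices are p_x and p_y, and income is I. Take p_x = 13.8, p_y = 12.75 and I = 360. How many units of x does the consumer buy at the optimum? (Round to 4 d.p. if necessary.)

MRS = (y−2)/(x−10). Tangency with p_x/p_y gives y−2 = (p_x/p_y)·(x−10).
Substituting into the budget: x* = 10 + 0.5·(I − 10·p_x − 2·p_y)/p_x, and y* = 2 + 0.5·(…)/p_y.
Discretionary income = 360 − 10·13.8 − 2·12.75 = 196.5; x* = 10 + 0.5·196.5/13.8 = 17.1196.

x* = 17.1196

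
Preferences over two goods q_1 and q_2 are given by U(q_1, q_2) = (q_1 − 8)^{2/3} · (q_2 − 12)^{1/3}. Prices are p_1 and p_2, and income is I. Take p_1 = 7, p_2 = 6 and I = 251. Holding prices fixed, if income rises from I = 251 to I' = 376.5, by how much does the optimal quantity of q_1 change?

MRS = 2·(q_2−12)/(q_1−8). Tangency with p_1/p_2 gives q_2−12 = (1/2)·(p_1/p_2)·(q_1−8).
After buying the subsistence bundle (8, 12), a share 2/3 of the remaining income goes to q_1: q_1* = 8 + 2/3·(I − 8p_1 − 12p_2)/p_1.
Discretionary income = 251 − 8·7 − 12·6 = 123; q_1* = 8 + 2/3·123/7 = 19.7143.
At I' = 376.5: q_1* = 31.6667. Change: 31.6667 − 19.7143 = 11.9524.

Δq_1* = 11.9524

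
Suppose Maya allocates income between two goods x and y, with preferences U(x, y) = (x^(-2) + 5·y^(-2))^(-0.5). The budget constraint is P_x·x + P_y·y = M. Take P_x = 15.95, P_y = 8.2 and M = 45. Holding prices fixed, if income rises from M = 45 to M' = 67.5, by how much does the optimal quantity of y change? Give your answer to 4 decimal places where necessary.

Δy* = 1.4357

With the ratio pinned down, the budget gives x* = M/(P_x + P_y·(y/x)) and y* = (y/x)·x*.
Numerically y/x = 2.134546, so x* = 45/(15.95 + 8.2·2.134546) = 1.3452 and y* = 2.134546·1.3452 = 2.8713.
At M' = 67.5: y* = 4.307. Change: 4.307 − 2.8713 = 1.4357.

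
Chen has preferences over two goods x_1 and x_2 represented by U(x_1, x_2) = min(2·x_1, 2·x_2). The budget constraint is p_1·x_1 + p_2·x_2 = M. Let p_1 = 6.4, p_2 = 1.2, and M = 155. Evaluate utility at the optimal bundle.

With perfect complements, no substitution: consume in ratio x_1:x_2 = 2:2.
Budget: p_1·x_1 + p_2·x_1 = M, so (2·p_1 + 2·p_2)·x_1 = 2·M.
Demand: x_1*(p_1,p_2,M) = 2·M/(2·p_1 + 2·p_2), x_2* = 2·M/(2·p_1 + 2·p_2).
Here 2·6.4 + 2·1.2 = 15.2, giving x_1* = 20.3947 and x_2* = 20.3947.
Utility at the optimum: U(20.3947, 20.3947) = 40.7895.

V = 40.7895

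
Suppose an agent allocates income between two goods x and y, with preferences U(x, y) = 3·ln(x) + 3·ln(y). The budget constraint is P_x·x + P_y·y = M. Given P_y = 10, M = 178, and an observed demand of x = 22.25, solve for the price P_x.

P_x = 4

MU_x/MU_y = (3·y)/(3·x); tangency sets this equal to P_x/P_y.
Rearranging, P_y·y = P_x·x. Substituting into the budget gives P_x·x·(1 + 1) = M.
Demand: x*(P_x,P_y,M) = 0.5·M/P_x and y* = 0.5·M/P_y.
Set x* = 22.25 in the demand function and solve for P_x: P_x = 4.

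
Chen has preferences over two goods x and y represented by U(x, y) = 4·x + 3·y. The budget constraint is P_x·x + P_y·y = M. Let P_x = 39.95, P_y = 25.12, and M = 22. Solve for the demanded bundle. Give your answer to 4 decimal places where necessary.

x* = 0, y* = 0.8758

Linear utility — the consumer picks whichever good has higher MU/price: 4/39.95 = 0.1001 vs 3/25.12 = 0.1194.
y gives more utility per dollar, so spend all income on y: y* = M/P_y, x* = 0.
Numerically: x* = 0, y* = 0.8758.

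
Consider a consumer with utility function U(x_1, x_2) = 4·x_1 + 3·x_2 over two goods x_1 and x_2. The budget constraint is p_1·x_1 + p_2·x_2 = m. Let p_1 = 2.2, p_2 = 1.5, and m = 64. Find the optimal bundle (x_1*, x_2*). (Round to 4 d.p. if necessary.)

x_1* = 0, x_2* = 42.6667

Linear utility — the consumer picks whichever good has higher MU/price: 4/2.2 = 1.8182 vs 3/1.5 = 2.
x_2 gives more utility per dollar, so spend all income on x_2: x_2* = m/p_2, x_1* = 0.
Numerically: x_1* = 0, x_2* = 42.6667.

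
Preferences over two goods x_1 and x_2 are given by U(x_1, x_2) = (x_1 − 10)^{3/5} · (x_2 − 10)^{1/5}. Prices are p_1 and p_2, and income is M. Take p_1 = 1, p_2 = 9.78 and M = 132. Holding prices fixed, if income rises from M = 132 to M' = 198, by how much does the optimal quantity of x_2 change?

Let x_1' = x_1−10, x_2' = x_2−10. MRS = 3·x_2'/x_1' = p_1/p_2.
After buying the subsistence bundle (10, 10), a share 0.75 of the remaining income goes to x_1: x_1* = 10 + 0.75·(M − 10p_1 − 10p_2)/p_1.
Discretionary income = 132 − 10·1 − 10·9.78 = 24.2; x_2* = 10 + 0.25·24.2/9.78 = 10.6186.
At M' = 198: x_2* = 12.3057. Change: 12.3057 − 10.6186 = 1.6871.

Δx_2* = 1.6871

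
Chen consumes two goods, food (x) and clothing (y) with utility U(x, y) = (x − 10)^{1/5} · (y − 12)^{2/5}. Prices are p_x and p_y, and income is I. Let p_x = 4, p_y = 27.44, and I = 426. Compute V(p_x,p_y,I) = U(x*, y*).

V = 1.551

Discretionary income = 426 − 10·4 − 12·27.44 = 56.72; x* = 10 + 1/3·56.72/4 = 14.7267; y* = 12 + 2/3·56.72/27.44 = 13.378.
Utility at the optimum: U(14.7267, 13.378) = 1.551.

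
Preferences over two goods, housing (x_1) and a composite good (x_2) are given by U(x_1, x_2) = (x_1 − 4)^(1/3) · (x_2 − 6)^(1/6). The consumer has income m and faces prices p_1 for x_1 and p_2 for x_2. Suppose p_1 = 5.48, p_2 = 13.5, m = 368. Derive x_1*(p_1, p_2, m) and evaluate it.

This is Cobb-Douglas in (x_1−4, x_2−6): tangency gives 1/3·p_2·(x_2−6) = 1/6·p_1·(x_1−4).
After buying the subsistence bundle (4, 6), a share 2/3 of the remaining income goes to x_1: x_1* = 4 + 2/3·(m − 4p_1 − 6p_2)/p_1.
Discretionary income = 368 − 4·5.48 − 6·13.5 = 265.08; x_1* = 4 + 2/3·265.08/5.48 = 36.2482.

x_1* = 36.2482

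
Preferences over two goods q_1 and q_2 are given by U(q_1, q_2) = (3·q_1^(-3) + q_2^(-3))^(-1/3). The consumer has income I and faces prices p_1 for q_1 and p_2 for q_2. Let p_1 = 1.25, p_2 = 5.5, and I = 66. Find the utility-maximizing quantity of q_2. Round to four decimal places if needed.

q_2* = 8.3729

Numerically q_2/q_1 = 0.524634, so q_1* = 66/(1.25 + 5.5·0.524634) = 15.9594 and q_2* = 0.524634·15.9594 = 8.3729.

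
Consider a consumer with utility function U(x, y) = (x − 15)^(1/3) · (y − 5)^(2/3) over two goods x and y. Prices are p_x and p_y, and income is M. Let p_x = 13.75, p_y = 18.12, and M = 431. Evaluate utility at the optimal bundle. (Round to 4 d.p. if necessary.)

V = 4.2949

MRS = (1/2)·(y−5)/(x−15). Tangency with p_x/p_y gives y−5 = 2·(p_x/p_y)·(x−15).
Substituting into the budget: x* = 15 + 1/3·(M − 15·p_x − 5·p_y)/p_x, and y* = 5 + 2/3·(…)/p_y.
Discretionary income = 431 − 15·13.75 − 5·18.12 = 134.15; x* = 15 + 1/3·134.15/13.75 = 18.2521; y* = 5 + 2/3·134.15/18.12 = 9.9356.
Utility at the optimum: U(18.2521, 9.9356) = 4.2949.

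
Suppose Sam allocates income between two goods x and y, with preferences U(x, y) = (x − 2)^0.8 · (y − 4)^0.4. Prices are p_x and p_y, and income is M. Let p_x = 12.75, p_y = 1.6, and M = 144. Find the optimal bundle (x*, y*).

x* = 7.8614, y* = 27.3542

This is Cobb-Douglas in (x−2, y−4): tangency gives 0.8·p_y·(y−4) = 0.4·p_x·(x−2).
After buying the subsistence bundle (2, 4), a share 2/3 of the remaining income goes to x: x* = 2 + 2/3·(M − 2p_x − 4p_y)/p_x.
Discretionary income = 144 − 2·12.75 − 4·1.6 = 112.1; x* = 2 + 2/3·112.1/12.75 = 7.8614; y* = 4 + 1/3·112.1/1.6 = 27.3542.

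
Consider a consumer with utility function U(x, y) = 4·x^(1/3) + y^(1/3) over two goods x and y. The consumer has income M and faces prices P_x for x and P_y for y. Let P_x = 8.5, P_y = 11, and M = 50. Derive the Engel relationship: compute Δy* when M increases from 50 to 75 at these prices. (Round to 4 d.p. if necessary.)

With the ratio pinned down, the budget gives x* = M/(P_x + P_y·(y/x)) and y* = (y/x)·x*.
Numerically y/x = 0.084908, so x* = 50/(8.5 + 11·0.084908) = 5.3 and y* = 0.084908·5.3 = 0.45.
At M' = 75: y* = 0.675. Change: 0.675 − 0.45 = 0.225.

Δy* = 0.225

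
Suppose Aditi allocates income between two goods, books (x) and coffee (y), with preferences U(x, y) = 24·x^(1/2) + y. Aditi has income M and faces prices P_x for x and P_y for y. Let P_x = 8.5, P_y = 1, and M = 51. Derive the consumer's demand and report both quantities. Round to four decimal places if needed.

x* = 1.9931, y* = 34.0588

Set MRS = P_x/P_y: 12·x^(−1/2) = P_x/P_y.
Thus x* = (12·P_y/P_x)² — independent of M — with the rest of income spent on y.
Plugging in: x* = (12·1/8.5)² = 1.9931, y* = 34.0588.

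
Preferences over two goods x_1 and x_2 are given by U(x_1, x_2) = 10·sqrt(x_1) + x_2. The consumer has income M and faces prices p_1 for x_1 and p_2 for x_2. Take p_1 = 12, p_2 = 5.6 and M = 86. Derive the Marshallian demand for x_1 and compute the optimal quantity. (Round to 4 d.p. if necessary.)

Plugging in: x_1* = (5·5.6/12)² = 5.4444.

x_1* = 5.4444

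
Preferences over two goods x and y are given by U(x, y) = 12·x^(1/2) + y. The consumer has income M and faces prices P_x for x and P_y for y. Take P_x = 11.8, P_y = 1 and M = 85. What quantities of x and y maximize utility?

x* = 0.2585, y* = 81.9492

MU_x = 6/√x, MU_y = 1. Tangency: 6/√x = P_x/P_y.
Solve: √x = 6·P_y/P_x, so x*(P_x,P_y) = (6·P_y/P_x)², and y* = (M − P_x·x*)/P_y.
Plugging in: x* = (6·1/11.8)² = 0.2585, y* = 81.9492.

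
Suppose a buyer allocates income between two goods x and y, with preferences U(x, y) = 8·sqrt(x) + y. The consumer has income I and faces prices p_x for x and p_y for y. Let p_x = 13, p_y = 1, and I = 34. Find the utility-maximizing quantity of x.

x* = 0.0947

MU_x = 4/√x, MU_y = 1. Tangency: 4/√x = p_x/p_y.
Solve: √x = 4·p_y/p_x, so x*(p_x,p_y) = (4·p_y/p_x)², and y* = (I − p_x·x*)/p_y.
Plugging in: x* = (4·1/13)² = 0.0947.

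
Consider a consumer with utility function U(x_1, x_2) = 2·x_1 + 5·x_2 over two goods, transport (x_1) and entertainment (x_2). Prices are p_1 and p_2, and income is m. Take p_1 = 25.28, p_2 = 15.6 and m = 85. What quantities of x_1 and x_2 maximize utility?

x_1* = 0, x_2* = 5.4487

Numerically: x_1* = 0, x_2* = 5.4487.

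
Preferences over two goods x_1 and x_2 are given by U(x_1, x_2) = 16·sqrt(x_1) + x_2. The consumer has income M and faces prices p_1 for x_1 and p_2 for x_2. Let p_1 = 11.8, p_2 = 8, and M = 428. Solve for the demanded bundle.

x_1* = 29.4168, x_2* = 10.1102

Solve: √x_1 = 8·p_2/p_1, so x_1*(p_1,p_2) = (8·p_2/p_1)², and x_2* = (M − p_1·x_1*)/p_2.
Plugging in: x_1* = (8·8/11.8)² = 29.4168, x_2* = 10.1102.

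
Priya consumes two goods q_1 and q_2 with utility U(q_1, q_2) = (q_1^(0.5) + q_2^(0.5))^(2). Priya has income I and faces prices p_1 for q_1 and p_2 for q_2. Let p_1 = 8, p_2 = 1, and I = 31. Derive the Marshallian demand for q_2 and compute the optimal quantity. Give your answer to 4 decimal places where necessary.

q_2* = 27.5556

MU_q_1 ∝ q_1^(-0.5), MU_q_2 ∝ q_2^(-0.5), so MRS = (q_2/q_1)^(0.5) = p_1/p_2.
Solve for the ratio: q_2/q_1 = [p_1/p_2]^(2).
With the ratio pinned down, the budget gives q_1* = I/(p_1 + p_2·(q_2/q_1)) and q_2* = (q_2/q_1)·q_1*.
Numerically q_2/q_1 = 64, so q_1* = 31/(8 + 1·64) = 0.4306 and q_2* = 64·0.4306 = 27.5556.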